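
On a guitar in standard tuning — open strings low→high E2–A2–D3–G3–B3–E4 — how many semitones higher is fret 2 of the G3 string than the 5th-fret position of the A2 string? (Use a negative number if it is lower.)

7 semitones

G3 at fret 2 → A3 (MIDI 57); A2 at fret 5 → D3 (MIDI 50).
57 − 50 = 7, so the two pitches are 7 semitones apart.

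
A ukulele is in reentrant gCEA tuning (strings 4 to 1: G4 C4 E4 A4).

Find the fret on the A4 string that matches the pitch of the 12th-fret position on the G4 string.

Fret 12 on G4 is MIDI 67 + 12 = 79 (G5). On the A4 string (open MIDI 69), that pitch is 79 − 69 = fret 10.

10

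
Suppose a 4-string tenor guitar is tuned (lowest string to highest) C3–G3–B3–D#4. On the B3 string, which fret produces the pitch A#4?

11

A#4 is 11 semitones above the open B3 (B–C–C#–D–…–G#–A–A#), so it sits at fret 11.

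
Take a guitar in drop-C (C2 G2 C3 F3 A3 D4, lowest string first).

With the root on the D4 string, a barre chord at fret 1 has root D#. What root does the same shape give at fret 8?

A#

Moving from fret 1 to fret 8 shifts the root by 7 semitones.
D# up 7 semitones is A#.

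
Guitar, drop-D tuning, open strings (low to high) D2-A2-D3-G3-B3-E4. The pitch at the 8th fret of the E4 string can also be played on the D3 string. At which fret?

22

Fret 8 on E4 is MIDI 64 + 8 = 72 (C5). On the D3 string (open MIDI 50), that pitch is 72 − 50 = fret 22.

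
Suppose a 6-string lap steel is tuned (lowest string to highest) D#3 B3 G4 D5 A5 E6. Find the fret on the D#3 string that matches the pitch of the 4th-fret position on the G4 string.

Fret 4 on G4 is MIDI 67 + 4 = 71 (B4). On the D#3 string (open MIDI 51), that pitch is 71 − 51 = fret 20.

20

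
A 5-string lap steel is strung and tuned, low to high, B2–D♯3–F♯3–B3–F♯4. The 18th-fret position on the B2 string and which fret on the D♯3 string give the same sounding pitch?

B2 at fret 18 is B2 + 18 semitones = F4.
The open D♯3 string is 4 semitones above the open B2, so the same pitch on the D♯3 string lies at fret 18 − 4 = 14.

14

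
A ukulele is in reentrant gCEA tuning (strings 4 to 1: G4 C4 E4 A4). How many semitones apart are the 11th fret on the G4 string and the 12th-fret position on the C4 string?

6 semitones

G4 at fret 11 → F#5 (MIDI 78); C4 at fret 12 → C5 (MIDI 72).
78 − 72 = 6, so the two pitches are 6 semitones apart, with F#5 the higher.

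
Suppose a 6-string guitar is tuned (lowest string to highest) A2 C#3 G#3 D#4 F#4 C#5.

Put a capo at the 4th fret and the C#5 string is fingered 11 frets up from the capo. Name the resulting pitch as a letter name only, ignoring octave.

E

The capo raises the open C#5 by 4 semitones to F5; fretting 11 more gives C#5 + 4 + 11 = C#5 + 15 semitones, landing on E.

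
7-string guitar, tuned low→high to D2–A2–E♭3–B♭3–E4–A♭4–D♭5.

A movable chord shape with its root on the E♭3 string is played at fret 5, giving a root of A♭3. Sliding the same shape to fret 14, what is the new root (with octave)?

F4

Moving from fret 5 to fret 14 shifts the root by 9 semitones.
A♭3 up 9 semitones is F4.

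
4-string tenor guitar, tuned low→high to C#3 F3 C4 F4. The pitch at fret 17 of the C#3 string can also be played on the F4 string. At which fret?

C#3 at fret 17 is C#3 + 17 semitones = F#4.
The open F4 string is 16 semitones above the open C#3, so the same pitch on the F4 string lies at fret 17 − 16 = 1.

1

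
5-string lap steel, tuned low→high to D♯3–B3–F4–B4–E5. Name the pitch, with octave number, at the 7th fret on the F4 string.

Each fret is one semitone, so F4 + 7 = C5.

C5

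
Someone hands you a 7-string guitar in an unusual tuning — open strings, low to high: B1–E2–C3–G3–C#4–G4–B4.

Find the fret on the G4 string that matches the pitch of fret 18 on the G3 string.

6

Fret 18 on G3 is MIDI 55 + 18 = 73 (C#5). On the G4 string (open MIDI 67), that pitch is 73 − 67 = fret 6.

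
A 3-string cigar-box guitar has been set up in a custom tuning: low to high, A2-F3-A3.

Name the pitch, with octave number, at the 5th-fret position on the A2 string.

The open A2 string plus 5 semitones: A–A#–B–C–C#–D.
The walk passes from B into C once, so the octave number goes from 2 to 3.

D3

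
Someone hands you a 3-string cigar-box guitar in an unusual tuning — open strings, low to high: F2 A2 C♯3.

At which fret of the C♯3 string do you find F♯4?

17

F♯4 is 17 semitones above the open C♯3 (C#–D–D#–E–…–E–F–F#), so it sits at fret 17.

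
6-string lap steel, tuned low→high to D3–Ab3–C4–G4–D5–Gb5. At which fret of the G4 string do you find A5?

14

A5 is 14 semitones above the open G4 (G–Ab–A–Bb–…–G–Ab–A), so it sits at fret 14.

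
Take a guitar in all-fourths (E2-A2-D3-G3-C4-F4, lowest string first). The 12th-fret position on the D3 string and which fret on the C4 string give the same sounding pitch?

2

Fret 12 on D3 is MIDI 50 + 12 = 62 (D4). On the C4 string (open MIDI 60), that pitch is 62 − 60 = fret 2.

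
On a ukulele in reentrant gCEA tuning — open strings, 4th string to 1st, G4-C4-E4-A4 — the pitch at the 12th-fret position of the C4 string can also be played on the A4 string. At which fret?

C4 at fret 12 is C4 + 12 semitones = C5.
The open A4 string is 9 semitones above the open C4, so the same pitch on the A4 string lies at fret 12 − 9 = 3.

3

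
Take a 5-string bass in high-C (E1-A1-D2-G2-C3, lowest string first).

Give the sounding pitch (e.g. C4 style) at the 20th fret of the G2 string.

G2 is MIDI 43. Adding 20 gives 63, which is D#4.
(Equivalently spelled Eb4.)

D#4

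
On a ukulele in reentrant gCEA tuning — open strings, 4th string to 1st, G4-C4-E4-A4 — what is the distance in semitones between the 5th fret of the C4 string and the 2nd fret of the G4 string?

4 semitones

C4 at fret 5 → F4 (MIDI 65); G4 at fret 2 → A4 (MIDI 69).
65 − 69 = -4, so the two pitches are 4 semitones apart, with A4 the higher.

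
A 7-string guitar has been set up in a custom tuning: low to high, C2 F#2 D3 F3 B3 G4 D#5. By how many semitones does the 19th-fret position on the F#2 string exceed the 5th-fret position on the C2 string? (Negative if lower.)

F#2 at fret 19 → C#4 (MIDI 61); C2 at fret 5 → F2 (MIDI 41).
61 − 41 = 20, so the two pitches are 20 semitones apart.

20 semitones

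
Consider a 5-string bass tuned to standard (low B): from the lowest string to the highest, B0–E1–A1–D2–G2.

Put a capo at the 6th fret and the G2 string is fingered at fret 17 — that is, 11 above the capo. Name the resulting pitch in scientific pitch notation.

C4

The capo raises the open G2 by 6 semitones to C#3; fretting 11 more gives G2 + 6 + 11 = G2 + 17 semitones = C4.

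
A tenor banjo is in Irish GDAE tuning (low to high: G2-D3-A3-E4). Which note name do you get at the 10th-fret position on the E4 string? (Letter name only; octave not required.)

The open E4 string plus 10 semitones: E–F–F#–G–…–C–C#–D.

D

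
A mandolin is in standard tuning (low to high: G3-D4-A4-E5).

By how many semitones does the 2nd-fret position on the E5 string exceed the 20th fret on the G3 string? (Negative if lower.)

E5 at fret 2 → F#5 (MIDI 78); G3 at fret 20 → D#5 (MIDI 75).
78 − 75 = 3, so the two pitches are 3 semitones apart.

3 semitones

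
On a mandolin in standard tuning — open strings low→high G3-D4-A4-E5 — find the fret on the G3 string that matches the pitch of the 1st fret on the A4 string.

15

Fret 1 on A4 is MIDI 69 + 1 = 70 (A#4). On the G3 string (open MIDI 55), that pitch is 70 − 55 = fret 15.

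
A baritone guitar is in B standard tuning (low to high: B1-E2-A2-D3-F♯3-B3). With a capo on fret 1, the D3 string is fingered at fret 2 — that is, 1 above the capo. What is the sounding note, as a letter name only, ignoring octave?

The capo raises the open D3 by 1 semitone to D♯3; fretting 1 more gives D3 + 1 + 1 = D3 + 2 semitones, landing on E.

E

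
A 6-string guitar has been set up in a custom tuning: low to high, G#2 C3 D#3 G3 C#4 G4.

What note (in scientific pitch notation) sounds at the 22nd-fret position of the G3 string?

F5

The open G3 string plus 22 semitones: G–G#–A–A#–…–D#–E–F.
The walk passes from B into C 2 times, so the octave number goes from 3 to 5.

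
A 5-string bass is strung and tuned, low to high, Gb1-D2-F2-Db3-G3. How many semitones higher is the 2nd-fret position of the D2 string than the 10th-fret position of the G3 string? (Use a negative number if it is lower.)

D2 at fret 2 → E2 (MIDI 40); G3 at fret 10 → F4 (MIDI 65).
40 − 65 = -25, so the two pitches are 25 semitones apart.

-25 semitones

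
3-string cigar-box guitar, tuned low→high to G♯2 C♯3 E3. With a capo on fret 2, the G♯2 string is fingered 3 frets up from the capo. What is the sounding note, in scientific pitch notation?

The capo raises the open G♯2 by 2 semitones to A♯2; fretting 3 more gives G♯2 + 2 + 3 = G♯2 + 5 semitones = C♯3.
(Also written D♭.)

C♯3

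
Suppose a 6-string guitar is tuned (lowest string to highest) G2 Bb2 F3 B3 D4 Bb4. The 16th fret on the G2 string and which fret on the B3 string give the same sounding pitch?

Fret 16 on G2 is MIDI 43 + 16 = 59 (B3). On the B3 string (open MIDI 59), that pitch is 59 − 59 = fret 0.

0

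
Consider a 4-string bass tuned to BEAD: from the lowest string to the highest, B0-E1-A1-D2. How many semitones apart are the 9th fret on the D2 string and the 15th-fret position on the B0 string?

D2 at fret 9 → B2 (MIDI 47); B0 at fret 15 → D2 (MIDI 38).
47 − 38 = 9, so the two pitches are 9 semitones apart, with B2 the higher.

9 semitones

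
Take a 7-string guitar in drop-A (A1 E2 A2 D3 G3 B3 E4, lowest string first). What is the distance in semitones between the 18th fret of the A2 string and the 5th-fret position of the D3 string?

8 semitones

A2 at fret 18 → D#4 (MIDI 63); D3 at fret 5 → G3 (MIDI 55).
63 − 55 = 8, so the two pitches are 8 semitones apart, with D#4 the higher.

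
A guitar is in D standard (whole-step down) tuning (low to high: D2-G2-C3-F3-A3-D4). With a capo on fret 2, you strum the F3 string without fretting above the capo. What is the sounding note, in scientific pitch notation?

G3

The capo raises the open F3 by 2 semitones to G3; fretting 0 more gives F3 + 2 + 0 = F3 + 2 semitones = G3.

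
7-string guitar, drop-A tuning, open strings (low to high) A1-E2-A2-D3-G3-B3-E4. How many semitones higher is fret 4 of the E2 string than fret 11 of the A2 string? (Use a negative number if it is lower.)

-12 semitones

E2 at fret 4 → G#2 (MIDI 44); A2 at fret 11 → G#3 (MIDI 56).
44 − 56 = -12, so the two pitches are 12 semitones apart.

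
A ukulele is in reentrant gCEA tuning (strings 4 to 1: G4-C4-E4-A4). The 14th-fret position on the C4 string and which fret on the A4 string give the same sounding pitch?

Fret 14 on C4 is MIDI 60 + 14 = 74 (D5). On the A4 string (open MIDI 69), that pitch is 74 − 69 = fret 5.

5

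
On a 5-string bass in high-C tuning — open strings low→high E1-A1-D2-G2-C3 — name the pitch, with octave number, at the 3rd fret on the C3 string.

The open C3 string plus 3 semitones: C–C#–D–D#.
No B→C boundary is crossed, so the octave stays at 3.

D#3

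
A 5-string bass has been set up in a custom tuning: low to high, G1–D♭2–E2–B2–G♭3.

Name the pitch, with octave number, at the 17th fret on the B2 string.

E4

Each fret is one semitone, so B2 + 17 = E4.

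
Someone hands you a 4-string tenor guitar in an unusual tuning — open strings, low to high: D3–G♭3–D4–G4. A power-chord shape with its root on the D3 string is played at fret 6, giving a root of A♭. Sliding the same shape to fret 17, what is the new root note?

G

Moving from fret 6 to fret 17 shifts the root by 11 semitones.
A♭ up 11 semitones is G.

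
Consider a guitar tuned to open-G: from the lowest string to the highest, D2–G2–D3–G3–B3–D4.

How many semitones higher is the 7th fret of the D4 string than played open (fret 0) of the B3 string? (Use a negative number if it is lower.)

10 semitones

D4 at fret 7 → A4 (MIDI 69); B3 at fret 0 → B3 (MIDI 59).
69 − 59 = 10, so the two pitches are 10 semitones apart.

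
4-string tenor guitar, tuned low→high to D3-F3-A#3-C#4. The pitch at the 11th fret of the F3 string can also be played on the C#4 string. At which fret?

F3 at fret 11 is F3 + 11 semitones = E4.
The open C#4 string is 8 semitones above the open F3, so the same pitch on the C#4 string lies at fret 11 − 8 = 3.

3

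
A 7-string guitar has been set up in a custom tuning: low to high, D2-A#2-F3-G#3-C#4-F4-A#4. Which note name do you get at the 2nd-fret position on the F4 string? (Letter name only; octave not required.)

F4 is MIDI 65. Adding 2 gives 67; 67 mod 12 = 7, i.e. G.

G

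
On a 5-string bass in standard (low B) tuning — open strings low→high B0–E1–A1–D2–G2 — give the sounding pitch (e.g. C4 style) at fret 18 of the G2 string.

G2 is MIDI 43. Adding 18 gives 61, which is C#4.

C#4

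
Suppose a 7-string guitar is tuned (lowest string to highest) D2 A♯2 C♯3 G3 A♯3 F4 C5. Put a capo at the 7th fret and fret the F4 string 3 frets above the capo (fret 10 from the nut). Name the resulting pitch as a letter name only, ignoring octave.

The capo raises the open F4 by 7 semitones to C5; fretting 3 more gives F4 + 7 + 3 = F4 + 10 semitones, landing on D♯.

D♯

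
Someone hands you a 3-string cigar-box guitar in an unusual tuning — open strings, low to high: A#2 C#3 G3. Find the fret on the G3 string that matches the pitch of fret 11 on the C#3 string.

C#3 at fret 11 is C#3 + 11 semitones = C4.
The open G3 string is 6 semitones above the open C#3, so the same pitch on the G3 string lies at fret 11 − 6 = 5.

5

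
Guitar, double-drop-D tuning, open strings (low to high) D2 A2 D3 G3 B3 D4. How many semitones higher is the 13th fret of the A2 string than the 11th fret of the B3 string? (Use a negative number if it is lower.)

A2 at fret 13 → A#3 (MIDI 58); B3 at fret 11 → A#4 (MIDI 70).
58 − 70 = -12, so the two pitches are 12 semitones apart.

-12 semitones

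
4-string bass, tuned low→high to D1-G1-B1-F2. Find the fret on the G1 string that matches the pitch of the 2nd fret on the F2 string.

F2 at fret 2 is F2 + 2 semitones = G2.
The open G1 string is 10 semitones below the open F2, so the same pitch on the G1 string lies at fret 2 + 10 = 12.

12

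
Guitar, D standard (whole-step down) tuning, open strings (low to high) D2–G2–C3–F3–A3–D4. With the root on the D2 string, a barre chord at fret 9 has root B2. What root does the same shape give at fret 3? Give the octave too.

F2

Moving from fret 9 to fret 3 shifts the root by -6 semitones.
B2 down 6 semitones is F2.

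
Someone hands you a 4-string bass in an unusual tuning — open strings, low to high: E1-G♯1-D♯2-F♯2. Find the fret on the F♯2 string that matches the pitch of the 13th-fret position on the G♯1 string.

3

Fret 13 on G♯1 is MIDI 32 + 13 = 45 (A2). On the F♯2 string (open MIDI 42), that pitch is 45 − 42 = fret 3.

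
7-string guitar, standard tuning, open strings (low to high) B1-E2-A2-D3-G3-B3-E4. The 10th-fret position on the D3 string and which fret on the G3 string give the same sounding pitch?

5

D3 at fret 10 is D3 + 10 semitones = C4.
The open G3 string is 5 semitones above the open D3, so the same pitch on the G3 string lies at fret 10 − 5 = 5.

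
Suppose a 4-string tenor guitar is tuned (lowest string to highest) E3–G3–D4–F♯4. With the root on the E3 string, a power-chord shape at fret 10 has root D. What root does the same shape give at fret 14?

Moving from fret 10 to fret 14 shifts the root by 4 semitones.
D up 4 semitones is F♯.

F♯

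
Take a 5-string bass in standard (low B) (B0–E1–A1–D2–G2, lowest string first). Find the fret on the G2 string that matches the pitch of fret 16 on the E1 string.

E1 at fret 16 is E1 + 16 semitones = G#2.
The open G2 string is 15 semitones above the open E1, so the same pitch on the G2 string lies at fret 16 − 15 = 1.

1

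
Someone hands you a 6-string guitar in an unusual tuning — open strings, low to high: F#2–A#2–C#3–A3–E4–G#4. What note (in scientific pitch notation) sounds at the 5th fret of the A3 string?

The open A3 string plus 5 semitones: A–A#–B–C–C#–D.
The walk passes from B into C once, so the octave number goes from 3 to 4.

D4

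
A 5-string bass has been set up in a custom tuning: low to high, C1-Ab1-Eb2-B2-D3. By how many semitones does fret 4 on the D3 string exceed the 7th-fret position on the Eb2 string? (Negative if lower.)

D3 at fret 4 → Gb3 (MIDI 54); Eb2 at fret 7 → Bb2 (MIDI 46).
54 − 46 = 8, so the two pitches are 8 semitones apart.

8 semitones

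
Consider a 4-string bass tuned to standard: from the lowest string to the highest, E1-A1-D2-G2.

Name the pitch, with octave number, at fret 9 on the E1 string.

Each fret is one semitone, so E1 + 9 = C#2.
(Equivalently spelled Db2.)

C#2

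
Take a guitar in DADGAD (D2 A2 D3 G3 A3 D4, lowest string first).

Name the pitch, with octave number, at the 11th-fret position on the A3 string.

A3 is MIDI 57. Adding 11 gives 68, which is G♯4.

G♯4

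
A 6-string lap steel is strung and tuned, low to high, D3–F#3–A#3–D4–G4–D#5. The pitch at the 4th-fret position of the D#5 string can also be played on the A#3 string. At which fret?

Fret 4 on D#5 is MIDI 75 + 4 = 79 (G5). On the A#3 string (open MIDI 58), that pitch is 79 − 58 = fret 21.

21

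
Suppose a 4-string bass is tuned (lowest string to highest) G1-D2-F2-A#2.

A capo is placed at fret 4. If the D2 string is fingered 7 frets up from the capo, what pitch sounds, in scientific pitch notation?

C#3

The capo raises the open D2 by 4 semitones to F#2; fretting 7 more gives D2 + 4 + 7 = D2 + 11 semitones = C#3.
(Also written Db.)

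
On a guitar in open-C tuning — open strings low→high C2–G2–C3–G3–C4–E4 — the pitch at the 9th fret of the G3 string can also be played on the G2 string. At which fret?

21

G3 at fret 9 is G3 + 9 semitones = E4.
The open G2 string is 12 semitones below the open G3, so the same pitch on the G2 string lies at fret 9 + 12 = 21.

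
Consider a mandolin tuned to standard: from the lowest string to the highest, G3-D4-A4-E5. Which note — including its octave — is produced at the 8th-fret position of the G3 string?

D#4

Each fret is one semitone, so G3 + 8 = D#4.
(Equivalently spelled Eb4.)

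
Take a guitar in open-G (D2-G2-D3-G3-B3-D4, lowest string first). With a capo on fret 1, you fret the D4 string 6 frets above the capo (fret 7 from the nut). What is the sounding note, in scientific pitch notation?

A4

The capo raises the open D4 by 1 semitone to D#4; fretting 6 more gives D4 + 1 + 6 = D4 + 7 semitones = A4.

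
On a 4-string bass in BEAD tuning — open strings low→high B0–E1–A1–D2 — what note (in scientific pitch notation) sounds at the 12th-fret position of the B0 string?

The open B0 string plus 12 semitones: B–C–C#–D–…–A–A#–B.
The walk passes from B into C once, so the octave number goes from 0 to 1.

B1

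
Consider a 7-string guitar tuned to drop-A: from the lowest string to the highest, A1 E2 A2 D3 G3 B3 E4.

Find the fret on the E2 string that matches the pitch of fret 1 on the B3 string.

Fret 1 on B3 is MIDI 59 + 1 = 60 (C4). On the E2 string (open MIDI 40), that pitch is 60 − 40 = fret 20.

20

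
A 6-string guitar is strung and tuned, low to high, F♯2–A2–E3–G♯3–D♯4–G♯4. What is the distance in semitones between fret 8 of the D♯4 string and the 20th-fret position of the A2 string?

6 semitones

D♯4 at fret 8 → B4 (MIDI 71); A2 at fret 20 → F4 (MIDI 65).
71 − 65 = 6, so the two pitches are 6 semitones apart, with B4 the higher.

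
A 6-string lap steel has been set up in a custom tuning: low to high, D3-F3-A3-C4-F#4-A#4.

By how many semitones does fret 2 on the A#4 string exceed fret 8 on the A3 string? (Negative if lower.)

7 semitones

A#4 at fret 2 → C5 (MIDI 72); A3 at fret 8 → F4 (MIDI 65).
72 − 65 = 7, so the two pitches are 7 semitones apart.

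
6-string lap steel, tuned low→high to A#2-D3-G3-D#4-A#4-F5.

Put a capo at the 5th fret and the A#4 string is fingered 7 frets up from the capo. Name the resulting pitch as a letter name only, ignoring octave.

A#

The capo raises the open A#4 by 5 semitones to D#5; fretting 7 more gives A#4 + 5 + 7 = A#4 + 12 semitones, landing on A#.
(Also written Bb.)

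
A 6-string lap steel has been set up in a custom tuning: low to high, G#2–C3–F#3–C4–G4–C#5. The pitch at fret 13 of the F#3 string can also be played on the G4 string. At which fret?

0

F#3 at fret 13 is F#3 + 13 semitones = G4.
The open G4 string is 13 semitones above the open F#3, so the same pitch on the G4 string lies at fret 13 − 13 = 0.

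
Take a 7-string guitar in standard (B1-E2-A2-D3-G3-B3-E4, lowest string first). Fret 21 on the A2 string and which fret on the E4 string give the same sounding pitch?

2

Fret 21 on A2 is MIDI 45 + 21 = 66 (F#4). On the E4 string (open MIDI 64), that pitch is 66 − 64 = fret 2.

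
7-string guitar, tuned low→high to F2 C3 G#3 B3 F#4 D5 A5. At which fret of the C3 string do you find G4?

19

G4 is 19 semitones above the open C3 (C–C#–D–D#–…–F–F#–G), so it sits at fret 19.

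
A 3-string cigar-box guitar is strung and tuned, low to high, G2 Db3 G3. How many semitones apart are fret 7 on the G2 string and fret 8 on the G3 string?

G2 at fret 7 → D3 (MIDI 50); G3 at fret 8 → Eb4 (MIDI 63).
50 − 63 = -13, so the two pitches are 13 semitones apart, with Eb4 the higher.

13 semitones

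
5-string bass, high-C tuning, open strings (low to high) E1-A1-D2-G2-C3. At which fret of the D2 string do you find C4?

22

C4 is 22 semitones above the open D2 (D–D#–E–F–…–A#–B–C), so it sits at fret 22.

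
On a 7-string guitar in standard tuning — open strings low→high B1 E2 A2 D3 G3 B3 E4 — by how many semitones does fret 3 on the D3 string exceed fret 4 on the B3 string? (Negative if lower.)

-10 semitones

D3 at fret 3 → F3 (MIDI 53); B3 at fret 4 → D#4 (MIDI 63).
53 − 63 = -10, so the two pitches are 10 semitones apart.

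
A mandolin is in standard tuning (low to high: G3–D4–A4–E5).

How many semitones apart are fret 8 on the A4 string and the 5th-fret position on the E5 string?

4 semitones

A4 at fret 8 → F5 (MIDI 77); E5 at fret 5 → A5 (MIDI 81).
77 − 81 = -4, so the two pitches are 4 semitones apart, with A5 the higher.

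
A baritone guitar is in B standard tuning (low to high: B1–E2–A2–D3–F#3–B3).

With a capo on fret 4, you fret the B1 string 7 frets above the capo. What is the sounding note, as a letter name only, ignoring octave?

A#

The capo raises the open B1 by 4 semitones to D#2; fretting 7 more gives B1 + 4 + 7 = B1 + 11 semitones, landing on A#.
(Also written Bb.)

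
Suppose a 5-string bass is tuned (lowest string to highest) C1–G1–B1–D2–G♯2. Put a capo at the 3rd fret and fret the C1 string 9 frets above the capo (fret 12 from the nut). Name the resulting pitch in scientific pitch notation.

The capo raises the open C1 by 3 semitones to D♯1; fretting 9 more gives C1 + 3 + 9 = C1 + 12 semitones = C2.

C2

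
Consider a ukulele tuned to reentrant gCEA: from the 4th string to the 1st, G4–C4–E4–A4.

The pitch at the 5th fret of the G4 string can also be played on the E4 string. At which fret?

G4 at fret 5 is G4 + 5 semitones = C5.
The open E4 string is 3 semitones below the open G4, so the same pitch on the E4 string lies at fret 5 + 3 = 8.

8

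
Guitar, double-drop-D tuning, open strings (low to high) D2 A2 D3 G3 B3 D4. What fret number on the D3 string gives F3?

F3 is 3 semitones above the open D3 (D–D#–E–F), so it sits at fret 3.

3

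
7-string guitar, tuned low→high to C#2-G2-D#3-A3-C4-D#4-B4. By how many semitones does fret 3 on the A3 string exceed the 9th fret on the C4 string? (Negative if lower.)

A3 at fret 3 → C4 (MIDI 60); C4 at fret 9 → A4 (MIDI 69).
60 − 69 = -9, so the two pitches are 9 semitones apart.

-9 semitones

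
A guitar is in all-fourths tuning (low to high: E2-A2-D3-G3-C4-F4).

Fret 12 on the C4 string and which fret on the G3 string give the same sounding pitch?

Fret 12 on C4 is MIDI 60 + 12 = 72 (C5). On the G3 string (open MIDI 55), that pitch is 72 − 55 = fret 17.

17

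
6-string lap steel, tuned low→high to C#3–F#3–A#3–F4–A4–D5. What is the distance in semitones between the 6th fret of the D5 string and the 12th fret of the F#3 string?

14 semitones

D5 at fret 6 → G#5 (MIDI 80); F#3 at fret 12 → F#4 (MIDI 66).
80 − 66 = 14, so the two pitches are 14 semitones apart, with G#5 the higher.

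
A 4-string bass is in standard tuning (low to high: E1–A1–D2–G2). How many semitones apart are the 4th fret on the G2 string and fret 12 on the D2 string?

3 semitones

G2 at fret 4 → B2 (MIDI 47); D2 at fret 12 → D3 (MIDI 50).
47 − 50 = -3, so the two pitches are 3 semitones apart, with D3 the higher.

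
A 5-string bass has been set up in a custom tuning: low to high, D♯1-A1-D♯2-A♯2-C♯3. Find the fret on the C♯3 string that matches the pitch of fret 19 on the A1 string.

Fret 19 on A1 is MIDI 33 + 19 = 52 (E3). On the C♯3 string (open MIDI 49), that pitch is 52 − 49 = fret 3.

3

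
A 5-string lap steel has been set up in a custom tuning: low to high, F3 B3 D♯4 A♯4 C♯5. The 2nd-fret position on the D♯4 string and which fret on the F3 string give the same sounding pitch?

Fret 2 on D♯4 is MIDI 63 + 2 = 65 (F4). On the F3 string (open MIDI 53), that pitch is 65 − 53 = fret 12.

12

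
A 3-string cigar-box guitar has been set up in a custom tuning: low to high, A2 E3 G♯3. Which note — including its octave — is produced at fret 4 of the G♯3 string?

The open G♯3 string plus 4 semitones: G#–A–A#–B–C.
The walk passes from B into C once, so the octave number goes from 3 to 4.

C4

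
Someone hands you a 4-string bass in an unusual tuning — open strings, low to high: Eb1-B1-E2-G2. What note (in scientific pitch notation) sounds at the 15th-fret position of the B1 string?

The open B1 string plus 15 semitones: B–C–Db–D–…–C–Db–D.
The walk passes from B into C 2 times, so the octave number goes from 1 to 3.

D3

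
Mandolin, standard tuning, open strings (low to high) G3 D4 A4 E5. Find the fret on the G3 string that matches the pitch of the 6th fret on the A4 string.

Fret 6 on A4 is MIDI 69 + 6 = 75 (D#5). On the G3 string (open MIDI 55), that pitch is 75 − 55 = fret 20.

20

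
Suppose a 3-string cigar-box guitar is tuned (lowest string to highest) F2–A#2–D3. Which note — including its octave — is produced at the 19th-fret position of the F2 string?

C4

Each fret is one semitone, so F2 + 19 = C4.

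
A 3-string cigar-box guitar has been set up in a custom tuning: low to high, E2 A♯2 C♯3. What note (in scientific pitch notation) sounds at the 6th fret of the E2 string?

A♯2

Each fret is one semitone, so E2 + 6 = A♯2.
(Equivalently spelled B♭2.)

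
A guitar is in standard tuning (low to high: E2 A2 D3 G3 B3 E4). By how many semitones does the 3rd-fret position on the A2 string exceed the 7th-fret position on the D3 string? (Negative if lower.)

-9 semitones

A2 at fret 3 → C3 (MIDI 48); D3 at fret 7 → A3 (MIDI 57).
48 − 57 = -9, so the two pitches are 9 semitones apart.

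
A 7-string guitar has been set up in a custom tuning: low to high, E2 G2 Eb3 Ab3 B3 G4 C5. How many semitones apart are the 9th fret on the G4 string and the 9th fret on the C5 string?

G4 at fret 9 → E5 (MIDI 76); C5 at fret 9 → A5 (MIDI 81).
76 − 81 = -5, so the two pitches are 5 semitones apart, with A5 the higher.

5 semitones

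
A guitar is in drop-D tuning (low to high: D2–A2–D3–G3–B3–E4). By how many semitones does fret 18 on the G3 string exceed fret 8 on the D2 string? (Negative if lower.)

G3 at fret 18 → C#5 (MIDI 73); D2 at fret 8 → A#2 (MIDI 46).
73 − 46 = 27, so the two pitches are 27 semitones apart.

27 semitones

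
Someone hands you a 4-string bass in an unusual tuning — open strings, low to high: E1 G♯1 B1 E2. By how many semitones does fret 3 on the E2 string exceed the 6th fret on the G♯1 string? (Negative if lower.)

E2 at fret 3 → G2 (MIDI 43); G♯1 at fret 6 → D2 (MIDI 38).
43 − 38 = 5, so the two pitches are 5 semitones apart.

5 semitones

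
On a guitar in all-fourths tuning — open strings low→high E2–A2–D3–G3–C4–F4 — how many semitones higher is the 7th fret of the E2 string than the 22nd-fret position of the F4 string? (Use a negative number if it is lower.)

E2 at fret 7 → B2 (MIDI 47); F4 at fret 22 → D♯6 (MIDI 87).
47 − 87 = -40, so the two pitches are 40 semitones apart.

-40 semitones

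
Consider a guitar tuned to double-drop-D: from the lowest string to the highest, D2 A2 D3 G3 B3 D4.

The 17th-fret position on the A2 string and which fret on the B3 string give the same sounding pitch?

Fret 17 on A2 is MIDI 45 + 17 = 62 (D4). On the B3 string (open MIDI 59), that pitch is 62 − 59 = fret 3.

3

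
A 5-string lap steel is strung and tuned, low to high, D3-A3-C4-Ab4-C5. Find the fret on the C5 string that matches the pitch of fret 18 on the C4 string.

6

C4 at fret 18 is C4 + 18 semitones = Gb5.
The open C5 string is 12 semitones above the open C4, so the same pitch on the C5 string lies at fret 18 − 12 = 6.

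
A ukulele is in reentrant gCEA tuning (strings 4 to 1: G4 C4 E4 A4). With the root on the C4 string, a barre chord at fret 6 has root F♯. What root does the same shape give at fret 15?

Moving from fret 6 to fret 15 shifts the root by 9 semitones.
F♯ up 9 semitones is D♯.

D♯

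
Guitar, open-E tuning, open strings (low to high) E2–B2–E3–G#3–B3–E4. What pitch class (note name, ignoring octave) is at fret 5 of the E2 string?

E2 is MIDI 40. Adding 5 gives 45; 45 mod 12 = 9, i.e. A.

A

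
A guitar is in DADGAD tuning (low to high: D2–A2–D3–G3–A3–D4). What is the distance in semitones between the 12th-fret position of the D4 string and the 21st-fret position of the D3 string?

3 semitones

D4 at fret 12 → D5 (MIDI 74); D3 at fret 21 → B4 (MIDI 71).
74 − 71 = 3, so the two pitches are 3 semitones apart, with D5 the higher.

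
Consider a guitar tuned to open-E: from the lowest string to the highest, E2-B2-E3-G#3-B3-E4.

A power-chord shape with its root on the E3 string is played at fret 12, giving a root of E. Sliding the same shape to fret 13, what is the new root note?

Moving from fret 12 to fret 13 shifts the root by 1 semitone.
E up 1 semitone is F.

F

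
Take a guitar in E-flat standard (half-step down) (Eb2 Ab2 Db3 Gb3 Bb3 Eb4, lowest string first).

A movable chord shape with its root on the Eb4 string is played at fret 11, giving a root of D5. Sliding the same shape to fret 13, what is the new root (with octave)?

E5

Moving from fret 11 to fret 13 shifts the root by 2 semitones.
D5 up 2 semitones is E5.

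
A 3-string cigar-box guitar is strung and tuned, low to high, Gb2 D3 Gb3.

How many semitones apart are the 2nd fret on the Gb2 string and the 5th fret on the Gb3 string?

15 semitones

Gb2 at fret 2 → Ab2 (MIDI 44); Gb3 at fret 5 → B3 (MIDI 59).
44 − 59 = -15, so the two pitches are 15 semitones apart, with B3 the higher.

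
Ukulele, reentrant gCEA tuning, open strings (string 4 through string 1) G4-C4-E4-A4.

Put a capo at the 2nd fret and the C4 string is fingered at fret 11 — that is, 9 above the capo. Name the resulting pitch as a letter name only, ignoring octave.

The capo raises the open C4 by 2 semitones to D4; fretting 9 more gives C4 + 2 + 9 = C4 + 11 semitones, landing on B.

B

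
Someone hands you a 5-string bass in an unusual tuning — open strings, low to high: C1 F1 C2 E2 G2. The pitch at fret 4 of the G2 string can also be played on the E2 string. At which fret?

7

Fret 4 on G2 is MIDI 43 + 4 = 47 (B2). On the E2 string (open MIDI 40), that pitch is 47 − 40 = fret 7.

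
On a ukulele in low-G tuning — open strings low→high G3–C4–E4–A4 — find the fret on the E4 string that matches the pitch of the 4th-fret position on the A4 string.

9

Fret 4 on A4 is MIDI 69 + 4 = 73 (C#5). On the E4 string (open MIDI 64), that pitch is 73 − 64 = fret 9.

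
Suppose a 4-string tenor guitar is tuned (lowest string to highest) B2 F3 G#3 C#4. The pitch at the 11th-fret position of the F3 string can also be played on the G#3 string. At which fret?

Fret 11 on F3 is MIDI 53 + 11 = 64 (E4). On the G#3 string (open MIDI 56), that pitch is 64 − 56 = fret 8.

8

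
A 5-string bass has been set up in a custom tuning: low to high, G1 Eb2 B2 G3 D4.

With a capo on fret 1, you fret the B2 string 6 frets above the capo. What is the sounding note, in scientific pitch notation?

The capo raises the open B2 by 1 semitone to C3; fretting 6 more gives B2 + 1 + 6 = B2 + 7 semitones = Gb3.

Gb3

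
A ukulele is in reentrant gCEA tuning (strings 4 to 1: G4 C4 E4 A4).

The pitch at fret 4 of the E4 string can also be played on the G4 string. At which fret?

1

E4 at fret 4 is E4 + 4 semitones = G#4.
The open G4 string is 3 semitones above the open E4, so the same pitch on the G4 string lies at fret 4 − 3 = 1.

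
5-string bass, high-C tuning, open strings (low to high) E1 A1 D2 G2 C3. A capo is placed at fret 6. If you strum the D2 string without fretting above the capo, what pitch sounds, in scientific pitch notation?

G#2

The capo raises the open D2 by 6 semitones to G#2; fretting 0 more gives D2 + 6 + 0 = D2 + 6 semitones = G#2.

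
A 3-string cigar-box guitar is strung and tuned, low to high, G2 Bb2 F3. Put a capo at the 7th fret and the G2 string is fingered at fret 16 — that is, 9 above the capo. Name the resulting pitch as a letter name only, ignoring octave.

B

The capo raises the open G2 by 7 semitones to D3; fretting 9 more gives G2 + 7 + 9 = G2 + 16 semitones, landing on B.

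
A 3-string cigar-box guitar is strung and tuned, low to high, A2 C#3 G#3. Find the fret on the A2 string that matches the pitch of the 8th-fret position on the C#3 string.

12

C#3 at fret 8 is C#3 + 8 semitones = A3.
The open A2 string is 4 semitones below the open C#3, so the same pitch on the A2 string lies at fret 8 + 4 = 12.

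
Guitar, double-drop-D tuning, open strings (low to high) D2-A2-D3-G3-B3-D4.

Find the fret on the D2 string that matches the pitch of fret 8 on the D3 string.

D3 at fret 8 is D3 + 8 semitones = A♯3.
The open D2 string is 12 semitones below the open D3, so the same pitch on the D2 string lies at fret 8 + 12 = 20.

20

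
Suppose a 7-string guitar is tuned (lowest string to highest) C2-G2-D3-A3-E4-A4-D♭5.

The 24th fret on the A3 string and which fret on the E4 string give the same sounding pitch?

A3 at fret 24 is A3 + 24 semitones = A5.
The open E4 string is 7 semitones above the open A3, so the same pitch on the E4 string lies at fret 24 − 7 = 17.

17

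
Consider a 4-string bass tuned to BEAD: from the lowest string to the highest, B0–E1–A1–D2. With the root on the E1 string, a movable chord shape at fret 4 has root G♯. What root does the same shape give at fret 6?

A♯

Moving from fret 4 to fret 6 shifts the root by 2 semitones.
G♯ up 2 semitones is A♯.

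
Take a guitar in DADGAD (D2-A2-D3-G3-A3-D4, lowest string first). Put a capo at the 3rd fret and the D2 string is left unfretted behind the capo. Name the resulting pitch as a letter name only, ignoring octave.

The capo raises the open D2 by 3 semitones to F2; fretting 0 more gives D2 + 3 + 0 = D2 + 3 semitones, landing on F.

F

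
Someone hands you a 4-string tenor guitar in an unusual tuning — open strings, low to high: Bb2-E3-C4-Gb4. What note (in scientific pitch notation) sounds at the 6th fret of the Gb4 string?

C5

Gb4 is MIDI 66. Adding 6 gives 72, which is C5.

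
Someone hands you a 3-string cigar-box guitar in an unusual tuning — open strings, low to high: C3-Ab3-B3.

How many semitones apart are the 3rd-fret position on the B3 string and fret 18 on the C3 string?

4 semitones

B3 at fret 3 → D4 (MIDI 62); C3 at fret 18 → Gb4 (MIDI 66).
62 − 66 = -4, so the two pitches are 4 semitones apart, with Gb4 the higher.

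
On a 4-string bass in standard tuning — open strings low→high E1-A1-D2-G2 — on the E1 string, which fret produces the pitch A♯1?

6

A♯1 is 6 semitones above the open E1 (E–F–F#–G–G#–A–A#), so it sits at fret 6.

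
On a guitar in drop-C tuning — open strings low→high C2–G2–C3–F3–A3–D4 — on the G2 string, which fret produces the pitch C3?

C3 is 5 semitones above the open G2 (G–G#–A–A#–B–C), so it sits at fret 5.

5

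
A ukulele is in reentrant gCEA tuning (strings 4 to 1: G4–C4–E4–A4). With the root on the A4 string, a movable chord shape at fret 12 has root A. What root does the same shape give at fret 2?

Moving from fret 12 to fret 2 shifts the root by -10 semitones.
A down 10 semitones is B.

B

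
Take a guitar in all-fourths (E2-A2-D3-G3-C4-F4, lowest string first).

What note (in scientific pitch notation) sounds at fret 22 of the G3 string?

Each fret is one semitone, so G3 + 22 = F5.

F5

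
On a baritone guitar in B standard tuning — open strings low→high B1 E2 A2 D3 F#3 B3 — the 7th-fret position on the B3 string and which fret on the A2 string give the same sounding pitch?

B3 at fret 7 is B3 + 7 semitones = F#4.
The open A2 string is 14 semitones below the open B3, so the same pitch on the A2 string lies at fret 7 + 14 = 21.

21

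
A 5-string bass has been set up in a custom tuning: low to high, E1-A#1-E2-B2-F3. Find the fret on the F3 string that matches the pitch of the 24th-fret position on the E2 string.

11

E2 at fret 24 is E2 + 24 semitones = E4.
The open F3 string is 13 semitones above the open E2, so the same pitch on the F3 string lies at fret 24 − 13 = 11.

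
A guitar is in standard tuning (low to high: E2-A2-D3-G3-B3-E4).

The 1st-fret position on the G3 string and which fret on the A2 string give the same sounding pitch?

11

Fret 1 on G3 is MIDI 55 + 1 = 56 (G#3). On the A2 string (open MIDI 45), that pitch is 56 − 45 = fret 11.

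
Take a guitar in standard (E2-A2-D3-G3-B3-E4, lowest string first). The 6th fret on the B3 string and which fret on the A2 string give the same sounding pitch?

20

B3 at fret 6 is B3 + 6 semitones = F4.
The open A2 string is 14 semitones below the open B3, so the same pitch on the A2 string lies at fret 6 + 14 = 20.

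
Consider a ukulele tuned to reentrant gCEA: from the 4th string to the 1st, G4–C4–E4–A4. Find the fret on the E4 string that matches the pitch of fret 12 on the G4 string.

15

G4 at fret 12 is G4 + 12 semitones = G5.
The open E4 string is 3 semitones below the open G4, so the same pitch on the E4 string lies at fret 12 + 3 = 15.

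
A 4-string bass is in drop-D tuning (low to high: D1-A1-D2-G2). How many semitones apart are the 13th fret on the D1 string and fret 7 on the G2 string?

D1 at fret 13 → D#2 (MIDI 39); G2 at fret 7 → D3 (MIDI 50).
39 − 50 = -11, so the two pitches are 11 semitones apart, with D3 the higher.

11 semitones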